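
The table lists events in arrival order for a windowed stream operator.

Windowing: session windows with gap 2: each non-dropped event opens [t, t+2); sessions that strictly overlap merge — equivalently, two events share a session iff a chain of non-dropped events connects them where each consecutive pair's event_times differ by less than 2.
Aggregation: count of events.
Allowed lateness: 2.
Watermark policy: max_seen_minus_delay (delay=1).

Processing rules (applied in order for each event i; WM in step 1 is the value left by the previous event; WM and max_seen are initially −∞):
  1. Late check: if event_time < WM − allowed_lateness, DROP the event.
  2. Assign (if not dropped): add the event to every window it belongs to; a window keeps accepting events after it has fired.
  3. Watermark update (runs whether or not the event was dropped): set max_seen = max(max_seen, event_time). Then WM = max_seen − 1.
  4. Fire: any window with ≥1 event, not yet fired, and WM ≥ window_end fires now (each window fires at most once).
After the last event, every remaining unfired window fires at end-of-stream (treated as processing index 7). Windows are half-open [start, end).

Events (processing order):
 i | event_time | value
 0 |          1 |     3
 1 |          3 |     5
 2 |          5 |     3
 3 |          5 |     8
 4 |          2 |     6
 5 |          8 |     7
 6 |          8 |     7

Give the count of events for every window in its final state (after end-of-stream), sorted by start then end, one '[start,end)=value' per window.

i=0 t=1 v=3: → [1,3); WM=0
i=1 t=3 v=5: → [3,5); WM=2
i=2 t=5 v=3: → [5,7); WM=4
i=3 t=5 v=8: → [5,7); WM=4
i=4 t=2 v=6: → [1,5); WM=4
i=5 t=8 v=7: → [8,10); WM=7
i=6 t=8 v=7: → [8,10); WM=7

[1,5)=3 [5,7)=2 [8,10)=2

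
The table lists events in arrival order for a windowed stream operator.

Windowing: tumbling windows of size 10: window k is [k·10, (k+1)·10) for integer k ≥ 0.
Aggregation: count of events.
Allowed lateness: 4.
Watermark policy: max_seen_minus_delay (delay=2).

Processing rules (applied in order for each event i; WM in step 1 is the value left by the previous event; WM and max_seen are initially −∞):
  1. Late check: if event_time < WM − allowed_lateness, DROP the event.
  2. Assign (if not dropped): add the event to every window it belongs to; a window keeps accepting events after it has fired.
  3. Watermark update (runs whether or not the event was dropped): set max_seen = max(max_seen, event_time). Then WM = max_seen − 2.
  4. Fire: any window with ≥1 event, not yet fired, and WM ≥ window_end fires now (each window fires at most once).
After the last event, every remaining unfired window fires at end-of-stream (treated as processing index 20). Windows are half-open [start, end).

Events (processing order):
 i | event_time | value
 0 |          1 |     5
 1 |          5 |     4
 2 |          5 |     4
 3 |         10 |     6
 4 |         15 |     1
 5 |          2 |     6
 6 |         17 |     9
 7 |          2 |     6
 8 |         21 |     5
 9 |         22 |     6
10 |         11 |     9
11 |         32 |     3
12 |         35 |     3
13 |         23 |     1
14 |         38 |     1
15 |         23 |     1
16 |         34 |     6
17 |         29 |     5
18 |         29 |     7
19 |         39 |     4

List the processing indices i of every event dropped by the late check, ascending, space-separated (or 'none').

5 7 10 13 15 17 18

i=0 t=1 v=5: → [0,10); WM=-1
i=1 t=5 v=4: → [0,10); WM=3
i=2 t=5 v=4: → [0,10); WM=3
i=3 t=10 v=6: → [10,20); WM=8
i=4 t=15 v=1: → [10,20); WM=13; [0,10) fires=3
i=5 t=2 v=6: DROP (t<13-4); WM=13
i=6 t=17 v=9: → [10,20); WM=15
i=7 t=2 v=6: DROP (t<15-4); WM=15
i=8 t=21 v=5: → [20,30); WM=19
i=9 t=22 v=6: → [20,30); WM=20; [10,20) fires=3
i=10 t=11 v=9: DROP (t<20-4); WM=20
i=11 t=32 v=3: → [30,40); WM=30; [20,30) fires=2
i=12 t=35 v=3: → [30,40); WM=33
i=13 t=23 v=1: DROP (t<33-4); WM=33
i=14 t=38 v=1: → [30,40); WM=36
i=15 t=23 v=1: DROP (t<36-4); WM=36
i=16 t=34 v=6: → [30,40); WM=36
i=17 t=29 v=5: DROP (t<36-4); WM=36
i=18 t=29 v=7: DROP (t<36-4); WM=36
i=19 t=39 v=4: → [30,40); WM=37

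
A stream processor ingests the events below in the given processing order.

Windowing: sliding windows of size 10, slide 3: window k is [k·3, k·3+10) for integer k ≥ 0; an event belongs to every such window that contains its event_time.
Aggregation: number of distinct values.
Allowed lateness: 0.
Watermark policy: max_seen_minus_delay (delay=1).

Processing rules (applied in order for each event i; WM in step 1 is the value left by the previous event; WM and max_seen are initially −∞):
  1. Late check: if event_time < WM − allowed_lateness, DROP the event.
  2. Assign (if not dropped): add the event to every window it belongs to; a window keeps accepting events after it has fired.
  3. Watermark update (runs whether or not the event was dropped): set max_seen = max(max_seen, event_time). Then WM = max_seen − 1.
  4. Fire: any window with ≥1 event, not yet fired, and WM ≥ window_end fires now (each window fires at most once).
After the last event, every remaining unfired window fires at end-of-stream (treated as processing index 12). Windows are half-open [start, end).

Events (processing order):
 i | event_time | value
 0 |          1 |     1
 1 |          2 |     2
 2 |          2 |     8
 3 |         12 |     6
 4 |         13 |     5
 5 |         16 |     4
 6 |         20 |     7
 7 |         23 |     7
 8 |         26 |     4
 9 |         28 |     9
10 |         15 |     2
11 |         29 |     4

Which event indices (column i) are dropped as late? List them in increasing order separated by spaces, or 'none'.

i=0 t=1 v=1: → [0,10); WM=0
i=1 t=2 v=2: → [0,10); WM=1
i=2 t=2 v=8: → [0,10); WM=1
i=3 t=12 v=6: → [12,22),[9,19),[6,16),[3,13); WM=11; [0,10) fires=3
i=4 t=13 v=5: → [12,22),[9,19),[6,16); WM=12
i=5 t=16 v=4: → [15,25),[12,22),[9,19); WM=15; [3,13) fires=1
i=6 t=20 v=7: → [18,28),[15,25),[12,22); WM=19; [6,16) fires=2 [9,19) fires=3
i=7 t=23 v=7: → [21,31),[18,28),[15,25); WM=22; [12,22) fires=4
i=8 t=26 v=4: → [24,34),[21,31),[18,28); WM=25; [15,25) fires=2
i=9 t=28 v=9: → [27,37),[24,34),[21,31); WM=27
i=10 t=15 v=2: DROP (t<27-0); WM=27
i=11 t=29 v=4: → [27,37),[24,34),[21,31); WM=28; [18,28) fires=2

10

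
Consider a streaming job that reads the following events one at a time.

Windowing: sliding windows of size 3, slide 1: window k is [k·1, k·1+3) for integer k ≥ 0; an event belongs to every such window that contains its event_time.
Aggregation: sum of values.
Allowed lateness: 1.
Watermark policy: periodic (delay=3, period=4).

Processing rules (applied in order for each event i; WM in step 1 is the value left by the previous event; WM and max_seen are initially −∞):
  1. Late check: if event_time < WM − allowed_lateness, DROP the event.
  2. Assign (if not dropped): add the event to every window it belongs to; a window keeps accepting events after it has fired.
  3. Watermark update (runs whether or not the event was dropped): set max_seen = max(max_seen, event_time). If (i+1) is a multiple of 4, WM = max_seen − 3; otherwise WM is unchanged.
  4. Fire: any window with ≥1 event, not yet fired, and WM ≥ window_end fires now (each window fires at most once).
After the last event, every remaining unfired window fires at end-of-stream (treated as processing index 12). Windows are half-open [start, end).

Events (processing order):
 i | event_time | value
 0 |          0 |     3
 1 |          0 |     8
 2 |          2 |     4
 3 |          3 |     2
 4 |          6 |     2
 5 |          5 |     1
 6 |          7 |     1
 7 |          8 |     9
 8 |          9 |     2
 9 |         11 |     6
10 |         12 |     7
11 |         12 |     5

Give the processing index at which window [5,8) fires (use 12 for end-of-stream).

i=0 t=0 v=3: → [0,3); WM=−∞
i=1 t=0 v=8: → [0,3); WM=−∞
i=2 t=2 v=4: → [2,5),[1,4),[0,3); WM=−∞
i=3 t=3 v=2: → [3,6),[2,5),[1,4); WM=0
i=4 t=6 v=2: → [6,9),[5,8),[4,7); WM=0
i=5 t=5 v=1: → [5,8),[4,7),[3,6); WM=0
i=6 t=7 v=1: → [7,10),[6,9),[5,8); WM=0
i=7 t=8 v=9: → [8,11),[7,10),[6,9); WM=5; [0,3) fires=15 [1,4) fires=6 [2,5) fires=6
i=8 t=9 v=2: → [9,12),[8,11),[7,10); WM=5
i=9 t=11 v=6: → [11,14),[10,13),[9,12); WM=5
i=10 t=12 v=7: → [12,15),[11,14),[10,13); WM=5
i=11 t=12 v=5: → [12,15),[11,14),[10,13); WM=9; [3,6) fires=3 [4,7) fires=3 [5,8) fires=4 [6,9) fires=12

11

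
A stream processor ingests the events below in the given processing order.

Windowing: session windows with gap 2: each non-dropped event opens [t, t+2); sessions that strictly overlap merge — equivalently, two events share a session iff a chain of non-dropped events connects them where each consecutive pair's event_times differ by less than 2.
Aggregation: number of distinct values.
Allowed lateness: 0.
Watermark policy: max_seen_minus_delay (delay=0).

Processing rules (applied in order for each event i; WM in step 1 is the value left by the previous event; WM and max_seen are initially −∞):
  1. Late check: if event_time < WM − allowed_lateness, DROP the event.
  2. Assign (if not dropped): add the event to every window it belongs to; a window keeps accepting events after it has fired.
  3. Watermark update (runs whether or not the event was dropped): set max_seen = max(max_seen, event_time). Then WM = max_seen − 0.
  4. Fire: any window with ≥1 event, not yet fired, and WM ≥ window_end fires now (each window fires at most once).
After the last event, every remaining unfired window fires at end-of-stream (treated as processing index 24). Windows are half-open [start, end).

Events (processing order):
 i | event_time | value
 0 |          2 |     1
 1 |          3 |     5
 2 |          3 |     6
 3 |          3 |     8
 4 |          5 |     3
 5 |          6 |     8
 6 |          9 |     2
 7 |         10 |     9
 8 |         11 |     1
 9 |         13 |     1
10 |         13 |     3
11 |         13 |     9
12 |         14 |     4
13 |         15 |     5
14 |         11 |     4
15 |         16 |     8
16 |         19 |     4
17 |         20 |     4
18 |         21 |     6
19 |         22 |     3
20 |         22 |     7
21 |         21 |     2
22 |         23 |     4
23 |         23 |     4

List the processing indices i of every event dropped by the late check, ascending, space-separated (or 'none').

14 21

i=0 t=2 v=1: → [2,4); WM=2
i=1 t=3 v=5: → [2,5); WM=3
i=2 t=3 v=6: → [2,5); WM=3
i=3 t=3 v=8: → [2,5); WM=3
i=4 t=5 v=3: → [5,7); WM=5
i=5 t=6 v=8: → [5,8); WM=6
i=6 t=9 v=2: → [9,11); WM=9
i=7 t=10 v=9: → [9,12); WM=10
i=8 t=11 v=1: → [9,13); WM=11
i=9 t=13 v=1: → [13,15); WM=13
i=10 t=13 v=3: → [13,15); WM=13
i=11 t=13 v=9: → [13,15); WM=13
i=12 t=14 v=4: → [13,16); WM=14
i=13 t=15 v=5: → [13,17); WM=15
i=14 t=11 v=4: DROP (t<15-0); WM=15
i=15 t=16 v=8: → [13,18); WM=16
i=16 t=19 v=4: → [19,21); WM=19
i=17 t=20 v=4: → [19,22); WM=20
i=18 t=21 v=6: → [19,23); WM=21
i=19 t=22 v=3: → [19,24); WM=22
i=20 t=22 v=7: → [19,24); WM=22
i=21 t=21 v=2: DROP (t<22-0); WM=22
i=22 t=23 v=4: → [19,25); WM=23
i=23 t=23 v=4: → [19,25); WM=23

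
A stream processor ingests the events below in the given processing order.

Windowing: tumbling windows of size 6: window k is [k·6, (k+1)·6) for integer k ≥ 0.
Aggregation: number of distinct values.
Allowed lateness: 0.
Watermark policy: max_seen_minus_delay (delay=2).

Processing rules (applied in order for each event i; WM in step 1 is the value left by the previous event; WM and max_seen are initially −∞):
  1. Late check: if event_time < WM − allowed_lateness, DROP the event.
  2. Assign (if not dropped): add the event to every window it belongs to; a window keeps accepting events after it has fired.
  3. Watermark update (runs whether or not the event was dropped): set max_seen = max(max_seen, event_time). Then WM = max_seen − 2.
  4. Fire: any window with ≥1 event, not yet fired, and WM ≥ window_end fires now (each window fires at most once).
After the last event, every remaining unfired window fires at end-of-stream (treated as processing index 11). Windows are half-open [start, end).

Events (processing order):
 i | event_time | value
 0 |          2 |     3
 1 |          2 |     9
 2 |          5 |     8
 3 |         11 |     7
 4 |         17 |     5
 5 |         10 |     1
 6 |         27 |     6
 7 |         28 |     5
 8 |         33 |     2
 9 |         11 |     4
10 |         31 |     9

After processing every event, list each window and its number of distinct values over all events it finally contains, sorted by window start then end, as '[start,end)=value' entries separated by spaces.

i=0 t=2 v=3: → [0,6); WM=0
i=1 t=2 v=9: → [0,6); WM=0
i=2 t=5 v=8: → [0,6); WM=3
i=3 t=11 v=7: → [6,12); WM=9; [0,6) fires=3
i=4 t=17 v=5: → [12,18); WM=15; [6,12) fires=1
i=5 t=10 v=1: DROP (t<15-0); WM=15
i=6 t=27 v=6: → [24,30); WM=25; [12,18) fires=1
i=7 t=28 v=5: → [24,30); WM=26
i=8 t=33 v=2: → [30,36); WM=31; [24,30) fires=2
i=9 t=11 v=4: DROP (t<31-0); WM=31
i=10 t=31 v=9: → [30,36); WM=31

[0,6)=3 [6,12)=1 [12,18)=1 [24,30)=2 [30,36)=2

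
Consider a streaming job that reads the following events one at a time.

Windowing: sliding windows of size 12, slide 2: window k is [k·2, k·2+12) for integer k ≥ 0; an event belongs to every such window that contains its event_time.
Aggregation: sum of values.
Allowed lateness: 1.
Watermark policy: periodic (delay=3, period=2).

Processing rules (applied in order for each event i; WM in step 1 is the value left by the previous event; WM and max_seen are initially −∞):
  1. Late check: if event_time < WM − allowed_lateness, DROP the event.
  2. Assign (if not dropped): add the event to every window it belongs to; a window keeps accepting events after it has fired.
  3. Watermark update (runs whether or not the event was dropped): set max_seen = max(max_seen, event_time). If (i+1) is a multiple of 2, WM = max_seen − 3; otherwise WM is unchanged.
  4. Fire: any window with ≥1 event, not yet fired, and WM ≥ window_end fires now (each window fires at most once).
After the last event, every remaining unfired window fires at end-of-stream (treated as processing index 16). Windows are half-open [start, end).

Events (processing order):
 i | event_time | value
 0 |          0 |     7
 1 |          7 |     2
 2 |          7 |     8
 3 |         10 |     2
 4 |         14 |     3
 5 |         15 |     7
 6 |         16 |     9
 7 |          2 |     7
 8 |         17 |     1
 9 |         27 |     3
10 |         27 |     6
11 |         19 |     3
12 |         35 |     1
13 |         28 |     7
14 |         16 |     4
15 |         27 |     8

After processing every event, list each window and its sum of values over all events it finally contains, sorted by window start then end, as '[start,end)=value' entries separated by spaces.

[0,12)=19 [2,14)=12 [4,16)=22 [6,18)=32 [8,20)=22 [10,22)=22 [12,24)=20 [14,26)=20 [16,28)=19 [18,30)=16 [20,32)=16 [22,34)=16 [24,36)=17 [26,38)=17 [28,40)=8 [30,42)=1 [32,44)=1 [34,46)=1

i=0 t=0 v=7: → [0,12); WM=−∞
i=1 t=7 v=2: → [6,18),[4,16),[2,14),[0,12); WM=4
i=2 t=7 v=8: → [6,18),[4,16),[2,14),[0,12); WM=4
i=3 t=10 v=2: → [10,22),[8,20),[6,18),[4,16),[2,14),[0,12); WM=7
i=4 t=14 v=3: → [14,26),[12,24),[10,22),[8,20),[6,18),[4,16); WM=7
i=5 t=15 v=7: → [14,26),[12,24),[10,22),[8,20),[6,18),[4,16); WM=12; [0,12) fires=19
i=6 t=16 v=9: → [16,28),[14,26),[12,24),[10,22),[8,20),[6,18); WM=12
i=7 t=2 v=7: DROP (t<12-1); WM=13
i=8 t=17 v=1: → [16,28),[14,26),[12,24),[10,22),[8,20),[6,18); WM=13
i=9 t=27 v=3: → [26,38),[24,36),[22,34),[20,32),[18,30),[16,28); WM=24; [2,14) fires=12 [4,16) fires=22 [6,18) fires=32 [8,20) fires=22 [10,22) fires=22 [12,24) fires=20
i=10 t=27 v=6: → [26,38),[24,36),[22,34),[20,32),[18,30),[16,28); WM=24
i=11 t=19 v=3: DROP (t<24-1); WM=24
i=12 t=35 v=1: → [34,46),[32,44),[30,42),[28,40),[26,38),[24,36); WM=24
i=13 t=28 v=7: → [28,40),[26,38),[24,36),[22,34),[20,32),[18,30); WM=32; [14,26) fires=20 [16,28) fires=19 [18,30) fires=16 [20,32) fires=16
i=14 t=16 v=4: DROP (t<32-1); WM=32
i=15 t=27 v=8: DROP (t<32-1); WM=32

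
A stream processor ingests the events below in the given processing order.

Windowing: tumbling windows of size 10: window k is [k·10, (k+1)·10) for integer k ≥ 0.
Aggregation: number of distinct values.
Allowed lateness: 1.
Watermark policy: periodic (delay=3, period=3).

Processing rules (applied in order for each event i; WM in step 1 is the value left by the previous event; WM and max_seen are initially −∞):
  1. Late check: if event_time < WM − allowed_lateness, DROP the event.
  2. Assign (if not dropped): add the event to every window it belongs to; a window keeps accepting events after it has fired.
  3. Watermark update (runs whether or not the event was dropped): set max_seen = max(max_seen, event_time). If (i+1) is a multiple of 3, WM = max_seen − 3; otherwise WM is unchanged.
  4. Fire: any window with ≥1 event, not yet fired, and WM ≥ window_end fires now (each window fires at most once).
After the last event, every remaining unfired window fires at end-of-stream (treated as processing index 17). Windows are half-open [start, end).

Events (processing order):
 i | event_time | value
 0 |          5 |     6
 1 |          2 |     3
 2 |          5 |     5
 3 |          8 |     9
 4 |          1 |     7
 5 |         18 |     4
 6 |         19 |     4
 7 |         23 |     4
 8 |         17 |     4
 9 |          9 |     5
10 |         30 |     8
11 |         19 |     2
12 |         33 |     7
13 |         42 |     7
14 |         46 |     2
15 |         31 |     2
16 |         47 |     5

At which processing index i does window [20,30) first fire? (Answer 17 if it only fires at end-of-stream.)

14

i=0 t=5 v=6: → [0,10); WM=−∞
i=1 t=2 v=3: → [0,10); WM=−∞
i=2 t=5 v=5: → [0,10); WM=2
i=3 t=8 v=9: → [0,10); WM=2
i=4 t=1 v=7: → [0,10); WM=2
i=5 t=18 v=4: → [10,20); WM=15; [0,10) fires=5
i=6 t=19 v=4: → [10,20); WM=15
i=7 t=23 v=4: → [20,30); WM=15
i=8 t=17 v=4: → [10,20); WM=20; [10,20) fires=1
i=9 t=9 v=5: DROP (t<20-1); WM=20
i=10 t=30 v=8: → [30,40); WM=20
i=11 t=19 v=2: → [10,20); WM=27
i=12 t=33 v=7: → [30,40); WM=27
i=13 t=42 v=7: → [40,50); WM=27
i=14 t=46 v=2: → [40,50); WM=43; [20,30) fires=1 [30,40) fires=2
i=15 t=31 v=2: DROP (t<43-1); WM=43
i=16 t=47 v=5: → [40,50); WM=43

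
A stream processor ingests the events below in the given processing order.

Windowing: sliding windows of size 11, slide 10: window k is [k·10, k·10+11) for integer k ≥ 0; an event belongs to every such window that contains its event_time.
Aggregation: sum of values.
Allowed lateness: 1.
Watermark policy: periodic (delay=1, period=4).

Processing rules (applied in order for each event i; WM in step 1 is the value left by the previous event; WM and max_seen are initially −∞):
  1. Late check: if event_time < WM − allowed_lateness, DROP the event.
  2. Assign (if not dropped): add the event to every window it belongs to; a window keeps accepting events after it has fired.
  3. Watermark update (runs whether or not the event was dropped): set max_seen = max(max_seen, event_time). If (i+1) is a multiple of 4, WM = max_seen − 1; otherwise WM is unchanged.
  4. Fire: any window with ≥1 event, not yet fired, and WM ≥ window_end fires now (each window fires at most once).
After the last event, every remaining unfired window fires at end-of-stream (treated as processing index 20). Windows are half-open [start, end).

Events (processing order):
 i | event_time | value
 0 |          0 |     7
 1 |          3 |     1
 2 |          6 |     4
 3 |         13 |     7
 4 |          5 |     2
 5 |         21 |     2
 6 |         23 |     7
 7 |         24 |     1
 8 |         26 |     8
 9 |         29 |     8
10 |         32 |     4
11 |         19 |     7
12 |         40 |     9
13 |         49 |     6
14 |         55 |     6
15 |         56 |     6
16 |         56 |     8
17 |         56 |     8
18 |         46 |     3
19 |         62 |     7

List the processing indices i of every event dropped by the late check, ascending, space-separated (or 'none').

4 11 18

i=0 t=0 v=7: → [0,11); WM=−∞
i=1 t=3 v=1: → [0,11); WM=−∞
i=2 t=6 v=4: → [0,11); WM=−∞
i=3 t=13 v=7: → [10,21); WM=12; [0,11) fires=12
i=4 t=5 v=2: DROP (t<12-1); WM=12
i=5 t=21 v=2: → [20,31); WM=12
i=6 t=23 v=7: → [20,31); WM=12
i=7 t=24 v=1: → [20,31); WM=23; [10,21) fires=7
i=8 t=26 v=8: → [20,31); WM=23
i=9 t=29 v=8: → [20,31); WM=23
i=10 t=32 v=4: → [30,41); WM=23
i=11 t=19 v=7: DROP (t<23-1); WM=31; [20,31) fires=26
i=12 t=40 v=9: → [40,51),[30,41); WM=31
i=13 t=49 v=6: → [40,51); WM=31
i=14 t=55 v=6: → [50,61); WM=31
i=15 t=56 v=6: → [50,61); WM=55; [30,41) fires=13 [40,51) fires=15
i=16 t=56 v=8: → [50,61); WM=55
i=17 t=56 v=8: → [50,61); WM=55
i=18 t=46 v=3: DROP (t<55-1); WM=55
i=19 t=62 v=7: → [60,71); WM=61; [50,61) fires=28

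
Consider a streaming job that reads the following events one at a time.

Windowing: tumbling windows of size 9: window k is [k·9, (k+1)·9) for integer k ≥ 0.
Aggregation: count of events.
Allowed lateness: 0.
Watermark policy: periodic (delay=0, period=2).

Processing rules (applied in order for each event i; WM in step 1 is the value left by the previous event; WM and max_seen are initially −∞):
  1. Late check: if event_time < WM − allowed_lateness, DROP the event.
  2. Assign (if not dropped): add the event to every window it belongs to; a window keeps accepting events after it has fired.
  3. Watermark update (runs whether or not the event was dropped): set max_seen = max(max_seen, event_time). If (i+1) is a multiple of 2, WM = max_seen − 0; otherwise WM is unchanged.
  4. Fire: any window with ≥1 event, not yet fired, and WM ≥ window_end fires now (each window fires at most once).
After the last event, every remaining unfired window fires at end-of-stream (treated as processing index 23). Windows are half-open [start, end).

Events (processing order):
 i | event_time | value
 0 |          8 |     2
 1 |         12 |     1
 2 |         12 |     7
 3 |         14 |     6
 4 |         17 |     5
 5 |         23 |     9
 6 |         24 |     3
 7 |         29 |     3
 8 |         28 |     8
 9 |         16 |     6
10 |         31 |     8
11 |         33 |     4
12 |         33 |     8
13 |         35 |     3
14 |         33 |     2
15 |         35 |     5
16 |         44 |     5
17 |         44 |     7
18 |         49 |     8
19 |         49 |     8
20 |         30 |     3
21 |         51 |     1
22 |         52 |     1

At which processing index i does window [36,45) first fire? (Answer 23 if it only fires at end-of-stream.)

i=0 t=8 v=2: → [0,9); WM=−∞
i=1 t=12 v=1: → [9,18); WM=12; [0,9) fires=1
i=2 t=12 v=7: → [9,18); WM=12
i=3 t=14 v=6: → [9,18); WM=14
i=4 t=17 v=5: → [9,18); WM=14
i=5 t=23 v=9: → [18,27); WM=23; [9,18) fires=4
i=6 t=24 v=3: → [18,27); WM=23
i=7 t=29 v=3: → [27,36); WM=29; [18,27) fires=2
i=8 t=28 v=8: DROP (t<29-0); WM=29
i=9 t=16 v=6: DROP (t<29-0); WM=29
i=10 t=31 v=8: → [27,36); WM=29
i=11 t=33 v=4: → [27,36); WM=33
i=12 t=33 v=8: → [27,36); WM=33
i=13 t=35 v=3: → [27,36); WM=35
i=14 t=33 v=2: DROP (t<35-0); WM=35
i=15 t=35 v=5: → [27,36); WM=35
i=16 t=44 v=5: → [36,45); WM=35
i=17 t=44 v=7: → [36,45); WM=44; [27,36) fires=6
i=18 t=49 v=8: → [45,54); WM=44
i=19 t=49 v=8: → [45,54); WM=49; [36,45) fires=2
i=20 t=30 v=3: DROP (t<49-0); WM=49
i=21 t=51 v=1: → [45,54); WM=51
i=22 t=52 v=1: → [45,54); WM=51

19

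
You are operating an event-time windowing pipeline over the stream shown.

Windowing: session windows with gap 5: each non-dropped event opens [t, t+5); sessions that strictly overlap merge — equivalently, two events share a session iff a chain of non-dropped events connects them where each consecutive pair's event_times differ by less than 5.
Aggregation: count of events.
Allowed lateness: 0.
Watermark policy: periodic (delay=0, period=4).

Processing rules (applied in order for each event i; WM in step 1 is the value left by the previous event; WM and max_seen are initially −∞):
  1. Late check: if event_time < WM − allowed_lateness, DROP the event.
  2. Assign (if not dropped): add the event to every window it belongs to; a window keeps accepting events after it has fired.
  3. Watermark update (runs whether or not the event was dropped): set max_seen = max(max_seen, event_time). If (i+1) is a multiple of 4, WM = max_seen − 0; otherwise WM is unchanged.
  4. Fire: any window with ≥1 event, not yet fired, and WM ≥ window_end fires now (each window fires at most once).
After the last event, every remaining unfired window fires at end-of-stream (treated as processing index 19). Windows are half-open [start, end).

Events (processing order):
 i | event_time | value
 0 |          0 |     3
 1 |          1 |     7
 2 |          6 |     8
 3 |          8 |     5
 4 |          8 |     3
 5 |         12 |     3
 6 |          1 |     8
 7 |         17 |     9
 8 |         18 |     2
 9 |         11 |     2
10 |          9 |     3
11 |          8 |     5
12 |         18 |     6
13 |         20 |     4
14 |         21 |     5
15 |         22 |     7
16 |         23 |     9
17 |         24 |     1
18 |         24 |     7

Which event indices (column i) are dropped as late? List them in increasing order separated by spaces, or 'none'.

i=0 t=0 v=3: → [0,5); WM=−∞
i=1 t=1 v=7: → [0,6); WM=−∞
i=2 t=6 v=8: → [6,11); WM=−∞
i=3 t=8 v=5: → [6,13); WM=8
i=4 t=8 v=3: → [6,13); WM=8
i=5 t=12 v=3: → [6,17); WM=8
i=6 t=1 v=8: DROP (t<8-0); WM=8
i=7 t=17 v=9: → [17,22); WM=17
i=8 t=18 v=2: → [17,23); WM=17
i=9 t=11 v=2: DROP (t<17-0); WM=17
i=10 t=9 v=3: DROP (t<17-0); WM=17
i=11 t=8 v=5: DROP (t<17-0); WM=18
i=12 t=18 v=6: → [17,23); WM=18
i=13 t=20 v=4: → [17,25); WM=18
i=14 t=21 v=5: → [17,26); WM=18
i=15 t=22 v=7: → [17,27); WM=22
i=16 t=23 v=9: → [17,28); WM=22
i=17 t=24 v=1: → [17,29); WM=22
i=18 t=24 v=7: → [17,29); WM=22

6 9 10 11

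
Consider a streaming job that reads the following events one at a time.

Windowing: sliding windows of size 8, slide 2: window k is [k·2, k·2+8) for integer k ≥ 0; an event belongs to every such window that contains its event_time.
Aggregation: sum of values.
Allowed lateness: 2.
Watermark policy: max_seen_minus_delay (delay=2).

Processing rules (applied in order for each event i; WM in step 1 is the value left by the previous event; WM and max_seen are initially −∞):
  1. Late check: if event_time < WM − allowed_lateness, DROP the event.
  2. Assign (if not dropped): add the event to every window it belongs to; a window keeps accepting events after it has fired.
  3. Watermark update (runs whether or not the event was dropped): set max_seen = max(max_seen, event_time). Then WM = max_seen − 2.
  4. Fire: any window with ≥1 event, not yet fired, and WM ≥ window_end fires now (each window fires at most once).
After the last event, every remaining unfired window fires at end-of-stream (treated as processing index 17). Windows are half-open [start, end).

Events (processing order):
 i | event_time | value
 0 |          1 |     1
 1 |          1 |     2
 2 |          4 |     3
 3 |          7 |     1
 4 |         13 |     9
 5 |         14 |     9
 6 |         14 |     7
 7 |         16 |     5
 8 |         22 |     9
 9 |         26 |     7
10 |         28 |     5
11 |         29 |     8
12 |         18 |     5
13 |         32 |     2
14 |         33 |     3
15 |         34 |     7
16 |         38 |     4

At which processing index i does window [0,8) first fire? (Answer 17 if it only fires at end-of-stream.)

4

i=0 t=1 v=1: → [0,8); WM=-1
i=1 t=1 v=2: → [0,8); WM=-1
i=2 t=4 v=3: → [4,12),[2,10),[0,8); WM=2
i=3 t=7 v=1: → [6,14),[4,12),[2,10),[0,8); WM=5
i=4 t=13 v=9: → [12,20),[10,18),[8,16),[6,14); WM=11; [0,8) fires=7 [2,10) fires=4
i=5 t=14 v=9: → [14,22),[12,20),[10,18),[8,16); WM=12; [4,12) fires=4
i=6 t=14 v=7: → [14,22),[12,20),[10,18),[8,16); WM=12
i=7 t=16 v=5: → [16,24),[14,22),[12,20),[10,18); WM=14; [6,14) fires=10
i=8 t=22 v=9: → [22,30),[20,28),[18,26),[16,24); WM=20; [8,16) fires=25 [10,18) fires=30 [12,20) fires=30
i=9 t=26 v=7: → [26,34),[24,32),[22,30),[20,28); WM=24; [14,22) fires=21 [16,24) fires=14
i=10 t=28 v=5: → [28,36),[26,34),[24,32),[22,30); WM=26; [18,26) fires=9
i=11 t=29 v=8: → [28,36),[26,34),[24,32),[22,30); WM=27
i=12 t=18 v=5: DROP (t<27-2); WM=27
i=13 t=32 v=2: → [32,40),[30,38),[28,36),[26,34); WM=30; [20,28) fires=16 [22,30) fires=29
i=14 t=33 v=3: → [32,40),[30,38),[28,36),[26,34); WM=31
i=15 t=34 v=7: → [34,42),[32,40),[30,38),[28,36); WM=32; [24,32) fires=20
i=16 t=38 v=4: → [38,46),[36,44),[34,42),[32,40); WM=36; [26,34) fires=25 [28,36) fires=25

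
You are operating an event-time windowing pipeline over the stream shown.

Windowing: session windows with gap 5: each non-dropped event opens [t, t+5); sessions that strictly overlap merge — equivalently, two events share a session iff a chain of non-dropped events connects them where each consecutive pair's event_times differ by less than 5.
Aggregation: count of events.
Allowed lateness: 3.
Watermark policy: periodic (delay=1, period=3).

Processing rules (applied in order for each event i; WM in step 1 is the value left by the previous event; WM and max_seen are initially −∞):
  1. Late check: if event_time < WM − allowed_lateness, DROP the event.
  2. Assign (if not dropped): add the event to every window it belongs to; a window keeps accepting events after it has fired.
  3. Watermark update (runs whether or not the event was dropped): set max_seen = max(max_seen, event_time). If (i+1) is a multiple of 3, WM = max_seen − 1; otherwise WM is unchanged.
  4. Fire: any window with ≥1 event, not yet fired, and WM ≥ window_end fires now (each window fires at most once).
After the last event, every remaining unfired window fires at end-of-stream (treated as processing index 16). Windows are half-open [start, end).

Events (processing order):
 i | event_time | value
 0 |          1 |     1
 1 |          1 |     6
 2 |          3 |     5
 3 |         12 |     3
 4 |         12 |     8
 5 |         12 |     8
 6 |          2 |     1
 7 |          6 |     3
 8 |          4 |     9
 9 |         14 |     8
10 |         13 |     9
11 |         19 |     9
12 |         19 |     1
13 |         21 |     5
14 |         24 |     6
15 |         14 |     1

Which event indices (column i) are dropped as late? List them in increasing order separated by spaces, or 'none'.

6 7 8 15

i=0 t=1 v=1: → [1,6); WM=−∞
i=1 t=1 v=6: → [1,6); WM=−∞
i=2 t=3 v=5: → [1,8); WM=2
i=3 t=12 v=3: → [12,17); WM=2
i=4 t=12 v=8: → [12,17); WM=2
i=5 t=12 v=8: → [12,17); WM=11
i=6 t=2 v=1: DROP (t<11-3); WM=11
i=7 t=6 v=3: DROP (t<11-3); WM=11
i=8 t=4 v=9: DROP (t<11-3); WM=11
i=9 t=14 v=8: → [12,19); WM=11
i=10 t=13 v=9: → [12,19); WM=11
i=11 t=19 v=9: → [19,24); WM=18
i=12 t=19 v=1: → [19,24); WM=18
i=13 t=21 v=5: → [19,26); WM=18
i=14 t=24 v=6: → [19,29); WM=23
i=15 t=14 v=1: DROP (t<23-3); WM=23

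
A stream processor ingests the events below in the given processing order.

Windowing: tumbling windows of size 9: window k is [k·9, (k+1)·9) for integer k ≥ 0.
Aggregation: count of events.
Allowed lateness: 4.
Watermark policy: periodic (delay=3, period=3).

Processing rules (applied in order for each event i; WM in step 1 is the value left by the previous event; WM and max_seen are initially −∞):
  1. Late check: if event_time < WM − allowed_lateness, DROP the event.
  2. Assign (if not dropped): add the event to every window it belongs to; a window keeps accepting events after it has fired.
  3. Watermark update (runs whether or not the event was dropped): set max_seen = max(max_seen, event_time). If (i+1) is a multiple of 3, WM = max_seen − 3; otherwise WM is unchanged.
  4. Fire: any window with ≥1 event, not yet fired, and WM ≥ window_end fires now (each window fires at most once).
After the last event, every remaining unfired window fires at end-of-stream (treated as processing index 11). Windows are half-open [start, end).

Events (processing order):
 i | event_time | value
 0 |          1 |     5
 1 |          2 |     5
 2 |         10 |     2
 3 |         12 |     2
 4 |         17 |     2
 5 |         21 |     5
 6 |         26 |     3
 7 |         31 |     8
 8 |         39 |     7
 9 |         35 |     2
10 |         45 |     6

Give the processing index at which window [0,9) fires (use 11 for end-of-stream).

i=0 t=1 v=5: → [0,9); WM=−∞
i=1 t=2 v=5: → [0,9); WM=−∞
i=2 t=10 v=2: → [9,18); WM=7
i=3 t=12 v=2: → [9,18); WM=7
i=4 t=17 v=2: → [9,18); WM=7
i=5 t=21 v=5: → [18,27); WM=18; [0,9) fires=2 [9,18) fires=3
i=6 t=26 v=3: → [18,27); WM=18
i=7 t=31 v=8: → [27,36); WM=18
i=8 t=39 v=7: → [36,45); WM=36; [18,27) fires=2 [27,36) fires=1
i=9 t=35 v=2: → [27,36); WM=36
i=10 t=45 v=6: → [45,54); WM=36

5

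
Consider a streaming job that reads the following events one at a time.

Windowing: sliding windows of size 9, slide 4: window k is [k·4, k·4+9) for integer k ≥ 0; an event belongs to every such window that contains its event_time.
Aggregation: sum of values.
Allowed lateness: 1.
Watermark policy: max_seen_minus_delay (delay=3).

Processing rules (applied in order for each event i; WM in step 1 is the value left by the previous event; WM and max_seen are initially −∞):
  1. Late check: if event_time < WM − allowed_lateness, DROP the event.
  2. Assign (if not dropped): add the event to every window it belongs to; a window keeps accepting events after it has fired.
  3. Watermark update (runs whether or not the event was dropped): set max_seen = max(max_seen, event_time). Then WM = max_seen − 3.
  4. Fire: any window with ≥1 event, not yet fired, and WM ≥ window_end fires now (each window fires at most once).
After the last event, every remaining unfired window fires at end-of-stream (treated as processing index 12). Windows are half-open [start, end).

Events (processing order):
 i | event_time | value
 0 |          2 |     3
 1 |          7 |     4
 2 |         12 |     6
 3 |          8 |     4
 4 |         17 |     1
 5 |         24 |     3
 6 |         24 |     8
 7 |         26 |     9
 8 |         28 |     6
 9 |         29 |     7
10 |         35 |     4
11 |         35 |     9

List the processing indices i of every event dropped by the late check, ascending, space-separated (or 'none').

i=0 t=2 v=3: → [0,9); WM=-1
i=1 t=7 v=4: → [4,13),[0,9); WM=4
i=2 t=12 v=6: → [12,21),[8,17),[4,13); WM=9; [0,9) fires=7
i=3 t=8 v=4: → [8,17),[4,13),[0,9); WM=9
i=4 t=17 v=1: → [16,25),[12,21); WM=14; [4,13) fires=14
i=5 t=24 v=3: → [24,33),[20,29),[16,25); WM=21; [8,17) fires=10 [12,21) fires=7
i=6 t=24 v=8: → [24,33),[20,29),[16,25); WM=21
i=7 t=26 v=9: → [24,33),[20,29); WM=23
i=8 t=28 v=6: → [28,37),[24,33),[20,29); WM=25; [16,25) fires=12
i=9 t=29 v=7: → [28,37),[24,33); WM=26
i=10 t=35 v=4: → [32,41),[28,37); WM=32; [20,29) fires=26
i=11 t=35 v=9: → [32,41),[28,37); WM=32

none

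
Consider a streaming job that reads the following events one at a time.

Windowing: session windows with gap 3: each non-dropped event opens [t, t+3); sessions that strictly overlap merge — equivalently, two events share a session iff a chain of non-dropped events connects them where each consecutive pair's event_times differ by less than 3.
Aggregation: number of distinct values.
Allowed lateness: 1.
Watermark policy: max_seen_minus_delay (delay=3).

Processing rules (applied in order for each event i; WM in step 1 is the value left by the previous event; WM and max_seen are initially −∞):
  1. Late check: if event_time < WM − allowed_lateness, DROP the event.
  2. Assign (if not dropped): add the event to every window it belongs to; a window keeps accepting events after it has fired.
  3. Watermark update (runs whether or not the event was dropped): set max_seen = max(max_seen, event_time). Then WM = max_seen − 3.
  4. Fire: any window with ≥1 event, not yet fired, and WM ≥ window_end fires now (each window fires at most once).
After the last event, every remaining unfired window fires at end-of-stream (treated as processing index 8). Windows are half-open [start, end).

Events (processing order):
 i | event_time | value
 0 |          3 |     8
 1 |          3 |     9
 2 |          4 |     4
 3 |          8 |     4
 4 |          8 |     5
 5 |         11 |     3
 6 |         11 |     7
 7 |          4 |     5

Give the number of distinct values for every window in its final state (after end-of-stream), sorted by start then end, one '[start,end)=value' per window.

[3,7)=3 [8,11)=2 [11,14)=2

i=0 t=3 v=8: → [3,6); WM=0
i=1 t=3 v=9: → [3,6); WM=0
i=2 t=4 v=4: → [3,7); WM=1
i=3 t=8 v=4: → [8,11); WM=5
i=4 t=8 v=5: → [8,11); WM=5
i=5 t=11 v=3: → [11,14); WM=8
i=6 t=11 v=7: → [11,14); WM=8
i=7 t=4 v=5: DROP (t<8-1); WM=8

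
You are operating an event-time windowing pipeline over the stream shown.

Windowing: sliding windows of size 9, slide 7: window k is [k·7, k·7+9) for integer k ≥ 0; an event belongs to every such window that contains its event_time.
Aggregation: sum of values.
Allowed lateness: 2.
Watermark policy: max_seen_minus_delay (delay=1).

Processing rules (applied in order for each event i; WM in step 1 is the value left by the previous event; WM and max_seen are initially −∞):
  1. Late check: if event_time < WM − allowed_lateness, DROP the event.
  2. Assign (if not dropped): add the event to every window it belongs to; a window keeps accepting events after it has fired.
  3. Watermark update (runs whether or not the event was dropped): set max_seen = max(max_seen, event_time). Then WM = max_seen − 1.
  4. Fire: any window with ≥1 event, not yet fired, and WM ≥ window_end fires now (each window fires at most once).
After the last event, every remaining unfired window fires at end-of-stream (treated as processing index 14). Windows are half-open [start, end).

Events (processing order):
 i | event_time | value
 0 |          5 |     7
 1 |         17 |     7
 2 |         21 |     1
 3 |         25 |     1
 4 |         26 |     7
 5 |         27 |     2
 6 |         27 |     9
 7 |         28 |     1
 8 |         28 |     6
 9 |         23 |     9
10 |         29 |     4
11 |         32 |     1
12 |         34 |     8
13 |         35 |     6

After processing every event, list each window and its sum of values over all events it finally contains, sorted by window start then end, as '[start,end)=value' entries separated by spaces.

i=0 t=5 v=7: → [0,9); WM=4
i=1 t=17 v=7: → [14,23); WM=16; [0,9) fires=7
i=2 t=21 v=1: → [21,30),[14,23); WM=20
i=3 t=25 v=1: → [21,30); WM=24; [14,23) fires=8
i=4 t=26 v=7: → [21,30); WM=25
i=5 t=27 v=2: → [21,30); WM=26
i=6 t=27 v=9: → [21,30); WM=26
i=7 t=28 v=1: → [28,37),[21,30); WM=27
i=8 t=28 v=6: → [28,37),[21,30); WM=27
i=9 t=23 v=9: DROP (t<27-2); WM=27
i=10 t=29 v=4: → [28,37),[21,30); WM=28
i=11 t=32 v=1: → [28,37); WM=31; [21,30) fires=31
i=12 t=34 v=8: → [28,37); WM=33
i=13 t=35 v=6: → [35,44),[28,37); WM=34

[0,9)=7 [14,23)=8 [21,30)=31 [28,37)=26 [35,44)=6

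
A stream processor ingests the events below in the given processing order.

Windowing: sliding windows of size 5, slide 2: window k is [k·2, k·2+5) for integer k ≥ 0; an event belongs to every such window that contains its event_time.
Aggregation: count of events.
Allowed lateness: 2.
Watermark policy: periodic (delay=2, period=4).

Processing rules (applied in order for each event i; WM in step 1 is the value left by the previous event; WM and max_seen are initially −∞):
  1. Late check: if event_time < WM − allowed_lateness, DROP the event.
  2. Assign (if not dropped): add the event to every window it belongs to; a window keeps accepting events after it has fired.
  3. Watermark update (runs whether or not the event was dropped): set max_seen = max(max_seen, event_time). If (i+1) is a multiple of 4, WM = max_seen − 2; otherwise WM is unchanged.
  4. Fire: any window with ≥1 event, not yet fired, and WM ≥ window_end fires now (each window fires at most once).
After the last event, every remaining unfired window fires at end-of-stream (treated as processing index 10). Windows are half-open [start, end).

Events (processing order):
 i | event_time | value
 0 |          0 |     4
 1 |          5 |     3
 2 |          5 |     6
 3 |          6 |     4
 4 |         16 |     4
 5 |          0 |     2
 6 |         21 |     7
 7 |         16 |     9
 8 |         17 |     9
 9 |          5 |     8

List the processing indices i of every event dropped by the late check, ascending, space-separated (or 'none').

i=0 t=0 v=4: → [0,5); WM=−∞
i=1 t=5 v=3: → [4,9),[2,7); WM=−∞
i=2 t=5 v=6: → [4,9),[2,7); WM=−∞
i=3 t=6 v=4: → [6,11),[4,9),[2,7); WM=4
i=4 t=16 v=4: → [16,21),[14,19),[12,17); WM=4
i=5 t=0 v=2: DROP (t<4-2); WM=4
i=6 t=21 v=7: → [20,25),[18,23); WM=4
i=7 t=16 v=9: → [16,21),[14,19),[12,17); WM=19; [0,5) fires=1 [2,7) fires=3 [4,9) fires=3 [6,11) fires=1 [12,17) fires=2 [14,19) fires=2
i=8 t=17 v=9: → [16,21),[14,19); WM=19
i=9 t=5 v=8: DROP (t<19-2); WM=19

5 9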